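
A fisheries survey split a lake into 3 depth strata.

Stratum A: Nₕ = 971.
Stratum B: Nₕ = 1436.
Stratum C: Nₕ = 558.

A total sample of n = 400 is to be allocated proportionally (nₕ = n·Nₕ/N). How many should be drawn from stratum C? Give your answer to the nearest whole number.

N = 971 + 1436 + 558 = 2965.
n_C = 400·558/2965 = 75.278... → 75.

75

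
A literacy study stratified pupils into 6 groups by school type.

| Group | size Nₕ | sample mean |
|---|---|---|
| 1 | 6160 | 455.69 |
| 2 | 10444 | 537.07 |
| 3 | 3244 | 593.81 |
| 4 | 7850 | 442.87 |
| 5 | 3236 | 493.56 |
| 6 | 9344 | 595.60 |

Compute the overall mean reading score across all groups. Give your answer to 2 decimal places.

N = 6160 + 10444 + 3244 + 7850 + 3236 + 9344 = 40278.
Overall mean = Σ (Nₕ/N)·x̄ₕ — weight by population share, not a simple average.
Σ Nₕx̄ₕ = 6160·455.69 + 10444·537.07 + 3244·593.81 + 7850·442.87 + 3236·493.56 + 9344·595.60 = 2807050.4 + 5609159.08 + 1926319.64 + 3476529.5 + 1597160.16 + 5565286.4 = 20981505.18.
Divide by N: 20981505.18 / 40278 = 520.9173... → 520.92.

520.92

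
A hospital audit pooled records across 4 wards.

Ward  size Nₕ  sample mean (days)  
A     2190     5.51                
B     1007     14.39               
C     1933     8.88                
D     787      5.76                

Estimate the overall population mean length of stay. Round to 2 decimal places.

8.16

x̄_st = (Σ Nₕx̄ₕ) / (Σ Nₕ) = (2190·5.51 + 1007·14.39 + 1933·8.88 + 787·5.76) / 5917
= 48255.79 / 5917 = 8.1554... → 8.16.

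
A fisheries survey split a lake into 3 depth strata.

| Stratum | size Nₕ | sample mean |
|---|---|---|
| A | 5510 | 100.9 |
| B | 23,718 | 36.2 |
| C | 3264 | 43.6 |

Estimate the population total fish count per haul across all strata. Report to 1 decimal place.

Population total = Σ Nₕ·x̄ₕ (each stratum's size times its mean).
5510·100.9 + 23718·36.2 + 3264·43.6 = 555959 + 858591.6 + 142310.4 = 1556861.0.

1556861.0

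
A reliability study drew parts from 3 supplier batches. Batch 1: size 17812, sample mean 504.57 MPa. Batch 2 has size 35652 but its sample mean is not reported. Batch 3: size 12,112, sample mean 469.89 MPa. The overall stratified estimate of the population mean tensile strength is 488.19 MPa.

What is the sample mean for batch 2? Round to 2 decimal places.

Σ Nₕx̄ₕ = N·μ, so 35652·x̄_2 = 65576·488.19 − (17812·504.57 + 12112·469.89).
= 32013547.44 − 14678708.52 = 17334838.92.
x̄_2 = 17334838.92 / 35652 = 486.2235... → 486.22.

486.22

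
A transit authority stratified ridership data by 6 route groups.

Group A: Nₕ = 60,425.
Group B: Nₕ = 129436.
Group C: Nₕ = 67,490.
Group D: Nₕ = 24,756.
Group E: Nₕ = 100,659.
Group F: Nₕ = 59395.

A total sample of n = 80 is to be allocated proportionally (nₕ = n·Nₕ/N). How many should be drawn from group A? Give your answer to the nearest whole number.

11

N = 60425 + 129436 + 67490 + 24756 + 100659 + 59395 = 442161.
n_A = 80·60425/442161 = 10.933... → 11.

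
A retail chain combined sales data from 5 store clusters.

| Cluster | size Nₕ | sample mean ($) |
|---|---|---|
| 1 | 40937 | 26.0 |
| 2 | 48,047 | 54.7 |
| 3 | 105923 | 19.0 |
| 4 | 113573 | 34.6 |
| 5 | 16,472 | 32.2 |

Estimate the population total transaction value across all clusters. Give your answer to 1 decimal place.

10165094.1

Population total = Σ Nₕ·x̄ₕ (each stratum's size times its mean).
40937·26.0 + 48047·54.7 + 105923·19.0 + 113573·34.6 + 16472·32.2 = 1064362 + 2628170.9 + 2012537 + 3929625.8 + 530398.4 = 10165094.1.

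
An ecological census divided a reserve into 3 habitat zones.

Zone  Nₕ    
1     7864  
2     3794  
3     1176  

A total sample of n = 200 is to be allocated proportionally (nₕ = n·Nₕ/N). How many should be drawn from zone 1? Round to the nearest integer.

N = 7864 + 3794 + 1176 = 12834.
n_1 = 200·7864/12834 = 122.549... → 123.

123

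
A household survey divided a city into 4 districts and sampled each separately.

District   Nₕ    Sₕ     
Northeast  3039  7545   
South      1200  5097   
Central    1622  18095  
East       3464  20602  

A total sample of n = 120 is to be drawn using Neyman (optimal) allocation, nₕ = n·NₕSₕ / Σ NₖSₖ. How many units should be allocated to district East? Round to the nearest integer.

66

Σ NₕSₕ = 3039·7545 + 1200·5097 + 1622·18095 + 3464·20602 = 129761073.
Share for East: 71365328/129761073 = 0.54997.
n_East = 120 × 0.54997 = 65.997... → 66.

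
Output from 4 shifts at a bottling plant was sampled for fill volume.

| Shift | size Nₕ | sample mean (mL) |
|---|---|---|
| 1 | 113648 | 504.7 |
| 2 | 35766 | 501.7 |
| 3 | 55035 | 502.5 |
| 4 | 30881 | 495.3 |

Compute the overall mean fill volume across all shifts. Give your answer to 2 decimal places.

502.50

N = 235330; weights Wₕ = Nₕ/N = (0.4829, 0.1520, 0.2339, 0.1312).
x̄_st = Σ Wₕ·x̄ₕ = 0.4829·504.7 + 0.1520·501.7 + 0.2339·502.5 + 0.1312·495.3 ≈ 502.4960...
→ 502.50.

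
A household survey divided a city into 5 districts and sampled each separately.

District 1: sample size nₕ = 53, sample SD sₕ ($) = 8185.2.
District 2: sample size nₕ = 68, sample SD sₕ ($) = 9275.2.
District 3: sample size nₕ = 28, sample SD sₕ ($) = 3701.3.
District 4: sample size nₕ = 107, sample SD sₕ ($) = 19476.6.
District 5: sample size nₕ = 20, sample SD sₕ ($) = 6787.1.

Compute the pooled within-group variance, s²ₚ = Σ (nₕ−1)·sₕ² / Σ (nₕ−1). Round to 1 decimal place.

187095119.7

Degrees of freedom: 52 + 67 + 27 + 106 + 19 = 271.
Σ(nₕ−1)sₕ² = 52·66997499.04 + 67·86029335.04 + 27·13699621.69 + 106·379337947.56 + 19·46064726.41 = 50702777426.54.
s²ₚ = 50702777426.54 / 271 = 187095119.655... → 187095119.7.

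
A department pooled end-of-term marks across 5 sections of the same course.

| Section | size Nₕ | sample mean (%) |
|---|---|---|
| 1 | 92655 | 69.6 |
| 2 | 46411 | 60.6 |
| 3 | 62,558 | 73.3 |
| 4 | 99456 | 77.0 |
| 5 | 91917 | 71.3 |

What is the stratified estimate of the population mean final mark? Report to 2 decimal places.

71.40

N = 392997; weights Wₕ = Nₕ/N = (0.2358, 0.1181, 0.1592, 0.2531, 0.2339).
x̄_st = Σ Wₕ·x̄ₕ = 0.2358·69.6 + 0.1181·60.6 + 0.1592·73.3 + 0.2531·77.0 + 0.2339·71.3 ≈ 71.3964...
→ 71.40.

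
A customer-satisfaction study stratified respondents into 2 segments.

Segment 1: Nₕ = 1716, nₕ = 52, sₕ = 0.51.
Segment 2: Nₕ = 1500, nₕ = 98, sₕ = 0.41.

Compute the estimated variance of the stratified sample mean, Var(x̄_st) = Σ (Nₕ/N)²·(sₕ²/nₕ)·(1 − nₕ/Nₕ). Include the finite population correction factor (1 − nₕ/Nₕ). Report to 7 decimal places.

0.0017297

N = 3216; Wₕ = Nₕ/N.
segment 1: (1716/3216)²·0.51²/52·(1 − 52/1716) = 0.0013809423
segment 2: (1500/3216)²·0.41²/98·(1 − 98/1500) = 0.0003487778
Sum = 0.0017297201 → 0.0017297.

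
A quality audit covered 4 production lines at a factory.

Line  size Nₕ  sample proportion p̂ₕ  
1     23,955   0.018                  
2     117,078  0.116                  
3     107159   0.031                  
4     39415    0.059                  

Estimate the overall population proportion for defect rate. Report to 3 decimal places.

0.068

N = 23955 + 117078 + 107159 + 39415 = 287607.
Overall proportion = Σ (Nₕ/N)·p̂ₕ.
Σ Nₕp̂ₕ = 431.19 + 13581.048 + 3321.929 + 2325.485 = 19659.652.
19659.652 / 287607 = 0.06836... → 0.068.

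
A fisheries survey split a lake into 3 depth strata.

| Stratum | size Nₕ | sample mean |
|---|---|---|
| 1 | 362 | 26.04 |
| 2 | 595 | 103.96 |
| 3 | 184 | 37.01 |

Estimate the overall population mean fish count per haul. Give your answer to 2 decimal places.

68.44

x̄_st = (Σ Nₕx̄ₕ) / (Σ Nₕ) = (362·26.04 + 595·103.96 + 184·37.01) / 1141
= 78092.52 / 1141 = 68.4422... → 68.44.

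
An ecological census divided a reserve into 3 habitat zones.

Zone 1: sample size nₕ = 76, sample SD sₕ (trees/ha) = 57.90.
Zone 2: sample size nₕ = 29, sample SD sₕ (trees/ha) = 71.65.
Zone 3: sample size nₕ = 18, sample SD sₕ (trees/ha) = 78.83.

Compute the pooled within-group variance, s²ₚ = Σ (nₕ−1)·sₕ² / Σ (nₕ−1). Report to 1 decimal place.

4173.5

1: (76−1)·57.90² = 75·3352.41 = 251430.75
2: (29−1)·71.65² = 28·5133.7225 = 143744.23
3: (18−1)·78.83² = 17·6214.1689 = 105640.8713
Numerator = 500815.8513; denominator = Σ(nₕ−1) = 120.
s²ₚ = 500815.8513/120 = 4173.465... → 4173.5.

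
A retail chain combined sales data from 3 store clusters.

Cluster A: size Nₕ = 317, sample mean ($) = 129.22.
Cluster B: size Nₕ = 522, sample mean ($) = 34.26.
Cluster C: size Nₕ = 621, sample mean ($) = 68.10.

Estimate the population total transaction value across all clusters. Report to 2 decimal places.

101136.56

A: 317·129.22 = 40962.74
B: 522·34.26 = 17883.72
C: 621·68.10 = 42290.1
τ̂ = Σ Nₕx̄ₕ = 101136.56.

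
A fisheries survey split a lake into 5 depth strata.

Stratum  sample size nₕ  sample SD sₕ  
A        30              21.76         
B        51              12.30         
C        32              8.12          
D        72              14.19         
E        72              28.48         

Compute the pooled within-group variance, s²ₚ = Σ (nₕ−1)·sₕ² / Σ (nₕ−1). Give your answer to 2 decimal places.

377.88

A: (30−1)·21.76² = 29·473.4976 = 13731.4304
B: (51−1)·12.30² = 50·151.29 = 7564.5
C: (32−1)·8.12² = 31·65.9344 = 2043.9664
D: (72−1)·14.19² = 71·201.3561 = 14296.2831
E: (72−1)·28.48² = 71·811.1104 = 57588.8384
Numerator = 95225.0183; denominator = Σ(nₕ−1) = 252.
s²ₚ = 95225.0183/252 = 377.8771... → 377.88.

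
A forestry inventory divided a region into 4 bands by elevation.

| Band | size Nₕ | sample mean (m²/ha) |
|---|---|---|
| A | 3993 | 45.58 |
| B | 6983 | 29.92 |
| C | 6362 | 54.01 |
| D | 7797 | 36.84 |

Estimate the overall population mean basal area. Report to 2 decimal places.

N = 3993 + 6983 + 6362 + 7797 = 25135.
Weight each subgroup mean by Nₕ/N and sum.
Σ Nₕx̄ₕ = 3993·45.58 + 6983·29.92 + 6362·54.01 + 7797·36.84 = 182000.94 + 208931.36 + 343611.62 + 287241.48 = 1021785.4.
Divide by N: 1021785.4 / 25135 = 40.6519... → 40.65.

40.65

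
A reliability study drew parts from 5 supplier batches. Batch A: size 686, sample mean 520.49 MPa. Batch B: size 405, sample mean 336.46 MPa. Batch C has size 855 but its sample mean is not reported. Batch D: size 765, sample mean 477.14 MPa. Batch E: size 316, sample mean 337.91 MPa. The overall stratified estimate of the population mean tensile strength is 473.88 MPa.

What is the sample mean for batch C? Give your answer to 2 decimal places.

548.91

Σ Nₕx̄ₕ = N·μ, so 855·x̄_C = 3027·473.88 − (686·520.49 + 405·336.46 + 765·477.14 + 316·337.91).
= 1434434.76 − 965114.1 = 469320.66.
x̄_C = 469320.66 / 855 = 548.9131... → 548.91.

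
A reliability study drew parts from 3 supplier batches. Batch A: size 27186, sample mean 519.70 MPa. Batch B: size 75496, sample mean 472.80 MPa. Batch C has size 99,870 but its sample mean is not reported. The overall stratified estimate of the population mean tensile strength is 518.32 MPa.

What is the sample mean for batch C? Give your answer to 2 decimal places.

552.35

N = 27186 + 75496 + 99870 = 202552.
Overall total = μ·N = 518.32·202552 = 104986752.64.
Subtract the known strata: 27186·519.70 + 75496·472.80 = 49823073.
Remaining total for batch C: 104986752.64 − 49823073 = 55163679.64.
Divide by its size: 55163679.64 / 99870 = 552.3549... → 552.35.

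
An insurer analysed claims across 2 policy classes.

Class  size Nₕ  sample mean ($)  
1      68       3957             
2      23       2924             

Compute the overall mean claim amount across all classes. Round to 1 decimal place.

3695.9

N = 68 + 23 = 91.
Weight each subgroup mean by Nₕ/N and sum.
Σ Nₕx̄ₕ = 68·3957 + 23·2924 = 269076 + 67252 = 336328.
Divide by N: 336328 / 91 = 3695.912... → 3695.9.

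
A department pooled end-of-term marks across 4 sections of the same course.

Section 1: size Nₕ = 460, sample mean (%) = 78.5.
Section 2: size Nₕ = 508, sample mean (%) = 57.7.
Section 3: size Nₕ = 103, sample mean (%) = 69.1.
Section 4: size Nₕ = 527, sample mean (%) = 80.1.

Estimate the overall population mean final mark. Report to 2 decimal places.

71.81

N = 460 + 508 + 103 + 527 = 1598.
The stratified mean weights each stratum mean by its population share Nₕ/N.
Σ Nₕx̄ₕ = 460·78.5 + 508·57.7 + 103·69.1 + 527·80.1 = 36110 + 29311.6 + 7117.3 + 42212.7 = 114751.6.
Divide by N: 114751.6 / 1598 = 71.8095... → 71.81.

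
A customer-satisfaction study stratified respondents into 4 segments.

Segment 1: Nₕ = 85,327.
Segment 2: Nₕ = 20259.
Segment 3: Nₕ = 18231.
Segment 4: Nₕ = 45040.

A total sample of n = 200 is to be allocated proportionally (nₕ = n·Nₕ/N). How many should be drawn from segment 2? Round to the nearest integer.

24

Share of segment 2 = 20259/168857 = 0.11998.
Allocate 200 × 0.11998 = 23.995... → 24.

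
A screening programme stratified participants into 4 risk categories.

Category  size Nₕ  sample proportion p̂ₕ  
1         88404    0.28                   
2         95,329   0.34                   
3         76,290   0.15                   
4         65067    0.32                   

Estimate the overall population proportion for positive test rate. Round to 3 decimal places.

N = 88404 + 95329 + 76290 + 65067 = 325090.
Overall proportion = Σ (Nₕ/N)·p̂ₕ.
Σ Nₕp̂ₕ = 24753.12 + 32411.86 + 11443.5 + 20821.44 = 89429.92.
89429.92 / 325090 = 0.27509... → 0.275.

0.275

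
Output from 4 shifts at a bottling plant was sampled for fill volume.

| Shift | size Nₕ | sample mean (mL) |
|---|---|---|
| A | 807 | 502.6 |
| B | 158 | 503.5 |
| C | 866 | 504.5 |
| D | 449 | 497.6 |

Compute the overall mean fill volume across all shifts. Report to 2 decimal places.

502.40

N = 2280; weights Wₕ = Nₕ/N = (0.3539, 0.0693, 0.3798, 0.1969).
x̄_st = Σ Wₕ·x̄ₕ = 0.3539·502.6 + 0.0693·503.5 + 0.3798·504.5 + 0.1969·497.6 ≈ 502.3994...
→ 502.40.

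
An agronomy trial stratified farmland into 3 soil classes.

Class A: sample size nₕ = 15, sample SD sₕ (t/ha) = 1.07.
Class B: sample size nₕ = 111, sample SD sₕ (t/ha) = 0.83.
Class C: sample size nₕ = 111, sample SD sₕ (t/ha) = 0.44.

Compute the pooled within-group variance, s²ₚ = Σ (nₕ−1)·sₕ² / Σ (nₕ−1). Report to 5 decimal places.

0.48335

Degrees of freedom: 14 + 110 + 110 = 234.
Σ(nₕ−1)sₕ² = 14·1.1449 + 110·0.6889 + 110·0.1936 = 113.1036.
s²ₚ = 113.1036 / 234 = 0.4833487... → 0.48335.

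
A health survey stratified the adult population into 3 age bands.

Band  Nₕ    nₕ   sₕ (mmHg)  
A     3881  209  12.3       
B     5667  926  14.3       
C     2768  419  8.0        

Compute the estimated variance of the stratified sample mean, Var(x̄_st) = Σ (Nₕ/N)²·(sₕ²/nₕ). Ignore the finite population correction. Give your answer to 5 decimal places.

0.12635

N = 12316; Wₕ = Nₕ/N.
band A: (3881/12316)²·12.3²/209 = 0.07188063
band B: (5667/12316)²·14.3²/926 = 0.04675501
band C: (2768/12316)²·8.0²/419 = 0.00771541
Sum = 0.12635104 → 0.12635.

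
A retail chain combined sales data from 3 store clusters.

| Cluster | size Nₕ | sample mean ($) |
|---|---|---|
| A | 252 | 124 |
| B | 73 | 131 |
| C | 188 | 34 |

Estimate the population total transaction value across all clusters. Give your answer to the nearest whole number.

47203

Population total = Σ Nₕ·x̄ₕ (each stratum's size times its mean).
252·124 + 73·131 + 188·34 = 31248 + 9563 + 6392 = 47203.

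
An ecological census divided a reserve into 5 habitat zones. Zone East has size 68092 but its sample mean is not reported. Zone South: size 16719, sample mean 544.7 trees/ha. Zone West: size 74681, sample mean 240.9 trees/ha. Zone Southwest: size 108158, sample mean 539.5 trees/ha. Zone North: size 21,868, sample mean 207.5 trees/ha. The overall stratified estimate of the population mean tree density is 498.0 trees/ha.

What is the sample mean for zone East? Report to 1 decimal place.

Σ Nₕx̄ₕ = N·μ, so 68092·x̄_East = 289518·498.0 − (16719·544.7 + 74681·240.9 + 108158·539.5 + 21868·207.5).
= 144179964 − 89986343.2 = 54193620.8.
x̄_East = 54193620.8 / 68092 = 795.888... → 795.9.

795.9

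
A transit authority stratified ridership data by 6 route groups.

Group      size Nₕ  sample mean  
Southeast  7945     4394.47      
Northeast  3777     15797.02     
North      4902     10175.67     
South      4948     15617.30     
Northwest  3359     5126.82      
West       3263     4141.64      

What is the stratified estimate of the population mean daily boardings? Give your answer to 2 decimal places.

N = 7945 + 3777 + 4902 + 4948 + 3359 + 3263 = 28194.
Overall mean = Σ (Nₕ/N)·x̄ₕ — weight by population share, not a simple average.
Σ Nₕx̄ₕ = 7945·4394.47 + 3777·15797.02 + 4902·10175.67 + 4948·15617.30 + 3359·5126.82 + 3263·4141.64 = 34914064.15 + 59665344.54 + 49881134.34 + 77274400.4 + 17220988.38 + 13514171.32 = 252470103.13.
Divide by N: 252470103.13 / 28194 = 8954.7458... → 8954.75.

8954.75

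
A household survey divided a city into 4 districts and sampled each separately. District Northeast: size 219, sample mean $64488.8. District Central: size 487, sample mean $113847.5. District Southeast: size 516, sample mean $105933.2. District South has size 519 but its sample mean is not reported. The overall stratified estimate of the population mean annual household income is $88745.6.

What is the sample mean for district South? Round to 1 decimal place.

58338.7

N = 219 + 487 + 516 + 519 = 1741.
Overall total = μ·N = 88745.6·1741 = 154506089.6.
Subtract the known strata: 219·64488.8 + 487·113847.5 + 516·105933.2 = 124228310.9.
Remaining total for district South: 154506089.6 − 124228310.9 = 30277778.7.
Divide by its size: 30277778.7 / 519 = 58338.687... → 58338.7.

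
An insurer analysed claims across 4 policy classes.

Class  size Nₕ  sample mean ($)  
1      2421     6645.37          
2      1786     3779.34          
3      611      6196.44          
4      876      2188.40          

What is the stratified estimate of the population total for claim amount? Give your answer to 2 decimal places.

Population total = Σ Nₕ·x̄ₕ (each stratum's size times its mean).
2421·6645.37 + 1786·3779.34 + 611·6196.44 + 876·2188.40 = 16088440.77 + 6749901.24 + 3786024.84 + 1917038.4 = 28541405.25.

28541405.25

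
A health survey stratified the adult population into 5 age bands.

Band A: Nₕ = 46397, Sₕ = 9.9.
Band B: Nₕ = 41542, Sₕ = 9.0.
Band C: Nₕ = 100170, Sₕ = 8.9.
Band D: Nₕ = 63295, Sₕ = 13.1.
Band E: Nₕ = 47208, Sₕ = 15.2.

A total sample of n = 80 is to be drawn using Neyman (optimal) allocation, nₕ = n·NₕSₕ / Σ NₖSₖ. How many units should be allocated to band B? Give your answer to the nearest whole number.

9

Σ NₕSₕ = 46397·9.9 + 41542·9.0 + 100170·8.9 + 63295·13.1 + 47208·15.2 = 3271447.4.
Share for B: 373878/3271447.4 = 0.11429.
n_B = 80 × 0.11429 = 9.143... → 9.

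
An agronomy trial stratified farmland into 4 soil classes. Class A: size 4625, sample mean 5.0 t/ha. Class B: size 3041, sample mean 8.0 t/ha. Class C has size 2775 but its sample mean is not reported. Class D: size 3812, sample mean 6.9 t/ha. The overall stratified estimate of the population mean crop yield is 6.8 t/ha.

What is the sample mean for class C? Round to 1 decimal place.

Σ Nₕx̄ₕ = N·μ, so 2775·x̄_C = 14253·6.8 − (4625·5.0 + 3041·8.0 + 3812·6.9).
= 96920.4 − 73755.8 = 23164.6.
x̄_C = 23164.6 / 2775 = 8.348... → 8.3.

8.3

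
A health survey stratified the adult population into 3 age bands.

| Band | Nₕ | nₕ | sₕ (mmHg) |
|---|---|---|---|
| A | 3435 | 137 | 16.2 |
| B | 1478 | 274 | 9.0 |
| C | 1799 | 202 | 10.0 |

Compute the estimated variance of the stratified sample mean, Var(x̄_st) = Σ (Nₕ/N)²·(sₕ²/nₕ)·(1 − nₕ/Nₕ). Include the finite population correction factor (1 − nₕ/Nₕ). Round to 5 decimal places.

N = 6712; Wₕ = Nₕ/N.
band A: (3435/6712)²·16.2²/137·(1 − 137/3435) = 0.48170700
band B: (1478/6712)²·9.0²/274·(1 − 274/1478) = 0.01167701
band C: (1799/6712)²·10.0²/202·(1 − 202/1799) = 0.03157045
Sum = 0.52495446 → 0.52495.

0.52495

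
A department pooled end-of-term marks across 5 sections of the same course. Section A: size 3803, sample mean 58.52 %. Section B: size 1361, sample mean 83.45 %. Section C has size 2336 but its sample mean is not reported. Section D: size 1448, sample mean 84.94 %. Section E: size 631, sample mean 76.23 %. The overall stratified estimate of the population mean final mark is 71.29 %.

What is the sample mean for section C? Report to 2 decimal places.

Σ Nₕx̄ₕ = N·μ, so 2336·x̄_C = 9579·71.29 − (3803·58.52 + 1361·83.45 + 1448·84.94 + 631·76.23).
= 682886.91 − 507221.26 = 175665.65.
x̄_C = 175665.65 / 2336 = 75.1993... → 75.20.

75.20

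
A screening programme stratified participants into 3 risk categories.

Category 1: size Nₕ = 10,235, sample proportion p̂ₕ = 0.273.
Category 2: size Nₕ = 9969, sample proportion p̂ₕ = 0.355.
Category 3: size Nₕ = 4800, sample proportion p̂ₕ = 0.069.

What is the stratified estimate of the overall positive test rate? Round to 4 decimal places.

0.2665

Wₕ = Nₕ/N with N = 25004: 0.4093, 0.3987, 0.1920.
p̂_st = 0.4093·0.273 + 0.3987·0.355 + 0.1920·0.069 ≈ 0.266531... → 0.2665.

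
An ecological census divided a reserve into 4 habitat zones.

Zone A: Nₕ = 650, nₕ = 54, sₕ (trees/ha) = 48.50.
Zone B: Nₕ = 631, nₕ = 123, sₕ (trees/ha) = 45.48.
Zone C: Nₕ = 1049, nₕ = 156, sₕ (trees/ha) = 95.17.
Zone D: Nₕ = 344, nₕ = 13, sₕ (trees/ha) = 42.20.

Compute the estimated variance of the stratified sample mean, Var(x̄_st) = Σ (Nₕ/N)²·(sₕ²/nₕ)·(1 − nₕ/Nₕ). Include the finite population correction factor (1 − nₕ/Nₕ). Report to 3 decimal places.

12.902

N = 2674; Wₕ = Nₕ/N.
zone A: (650/2674)²·48.50²/54·(1 − 54/650) = 2.360079
zone B: (631/2674)²·45.48²/123·(1 − 123/631) = 0.753887
zone C: (1049/2674)²·95.17²/156·(1 − 156/1049) = 7.606409
zone D: (344/2674)²·42.20²/13·(1 − 13/344) = 2.181450
Sum = 12.901824 → 12.902.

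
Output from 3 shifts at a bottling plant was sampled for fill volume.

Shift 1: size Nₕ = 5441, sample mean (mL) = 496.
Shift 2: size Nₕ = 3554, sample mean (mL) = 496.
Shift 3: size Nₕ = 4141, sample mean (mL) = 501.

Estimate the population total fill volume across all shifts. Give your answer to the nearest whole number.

Estimate total by summing Nₕ·x̄ₕ over strata.
5441·496 + 3554·496 + 4141·501 = 2698736 + 1762784 + 2074641 = 6536161.

6536161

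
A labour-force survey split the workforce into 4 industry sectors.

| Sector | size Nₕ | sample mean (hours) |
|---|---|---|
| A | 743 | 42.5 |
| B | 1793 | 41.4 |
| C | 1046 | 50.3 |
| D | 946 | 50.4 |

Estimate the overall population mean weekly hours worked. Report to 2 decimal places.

45.52

x̄_st = (Σ Nₕx̄ₕ) / (Σ Nₕ) = (743·42.5 + 1793·41.4 + 1046·50.3 + 946·50.4) / 4528
= 206099.9 / 4528 = 45.5168... → 45.52.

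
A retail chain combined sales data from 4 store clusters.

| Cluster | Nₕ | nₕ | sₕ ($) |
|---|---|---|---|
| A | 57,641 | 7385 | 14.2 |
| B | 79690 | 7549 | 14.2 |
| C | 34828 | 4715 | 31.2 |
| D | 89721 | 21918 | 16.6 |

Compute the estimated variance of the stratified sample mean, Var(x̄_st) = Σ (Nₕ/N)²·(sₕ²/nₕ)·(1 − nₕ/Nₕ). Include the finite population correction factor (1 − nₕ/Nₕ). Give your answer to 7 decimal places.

N = 261880. Term for each stratum: Wₕ²sₕ²/nₕ·(1−nₕ/Nₕ).
Var(x̄_st) = 0.0011532964 + 0.0022390747 + 0.0031572239 + 0.0011152022 = 0.0076647972 → 0.0076648.

0.0076648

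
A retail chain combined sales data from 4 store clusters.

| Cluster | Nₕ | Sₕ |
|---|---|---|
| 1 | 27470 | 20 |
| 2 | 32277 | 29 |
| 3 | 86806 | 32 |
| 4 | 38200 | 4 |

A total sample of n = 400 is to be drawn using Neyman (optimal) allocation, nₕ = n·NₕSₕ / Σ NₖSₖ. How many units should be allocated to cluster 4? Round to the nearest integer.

1: NₕSₕ = 27470·20 = 549400
2: NₕSₕ = 32277·29 = 936033
3: NₕSₕ = 86806·32 = 2777792
4: NₕSₕ = 38200·4 = 152800
Σ NₕSₕ = 4416025.
n_4 = 400·152800/4416025 = 13.841... → 14.

14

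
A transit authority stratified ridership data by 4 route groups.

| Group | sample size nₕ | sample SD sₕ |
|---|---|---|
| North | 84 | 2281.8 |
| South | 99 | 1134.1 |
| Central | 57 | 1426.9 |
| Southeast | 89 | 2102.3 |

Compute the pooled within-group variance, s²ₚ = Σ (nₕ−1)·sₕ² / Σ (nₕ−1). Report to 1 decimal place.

North: (84−1)·2281.8² = 83·5206611.24 = 432148732.92
South: (99−1)·1134.1² = 98·1286182.81 = 126045915.38
Central: (57−1)·1426.9² = 56·2036043.61 = 114018442.16
Southeast: (89−1)·2102.3² = 88·4419665.29 = 388930545.52
Numerator = 1061143635.98; denominator = Σ(nₕ−1) = 325.
s²ₚ = 1061143635.98/325 = 3265057.341... → 3265057.3.

3265057.3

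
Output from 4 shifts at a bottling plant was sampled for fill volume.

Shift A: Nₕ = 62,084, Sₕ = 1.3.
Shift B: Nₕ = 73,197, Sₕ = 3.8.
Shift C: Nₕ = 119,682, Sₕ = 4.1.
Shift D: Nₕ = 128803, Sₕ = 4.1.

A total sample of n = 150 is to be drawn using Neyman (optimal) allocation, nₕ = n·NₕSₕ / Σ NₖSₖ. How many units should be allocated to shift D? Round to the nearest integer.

57

Σ NₕSₕ = 62084·1.3 + 73197·3.8 + 119682·4.1 + 128803·4.1 = 1377646.3.
Share for D: 528092.3/1377646.3 = 0.38333.
n_D = 150 × 0.38333 = 57.499... → 57.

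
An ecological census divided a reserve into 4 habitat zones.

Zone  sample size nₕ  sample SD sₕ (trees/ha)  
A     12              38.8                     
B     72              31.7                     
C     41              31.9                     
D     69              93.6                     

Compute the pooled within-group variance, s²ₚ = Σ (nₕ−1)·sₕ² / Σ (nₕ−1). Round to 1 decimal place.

3812.4

Degrees of freedom: 11 + 71 + 40 + 68 = 190.
Σ(nₕ−1)sₕ² = 11·1505.44 + 71·1004.89 + 40·1017.61 + 68·8760.96 = 724356.71.
s²ₚ = 724356.71 / 190 = 3812.404... → 3812.4.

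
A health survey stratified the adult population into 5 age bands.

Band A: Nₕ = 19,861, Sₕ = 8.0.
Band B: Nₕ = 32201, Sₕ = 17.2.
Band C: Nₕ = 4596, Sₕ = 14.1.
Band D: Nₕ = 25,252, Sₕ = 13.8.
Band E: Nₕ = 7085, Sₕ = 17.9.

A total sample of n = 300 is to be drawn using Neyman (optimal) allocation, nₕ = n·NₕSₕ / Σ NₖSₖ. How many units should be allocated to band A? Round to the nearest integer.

38

Σ NₕSₕ = 19861·8.0 + 32201·17.2 + 4596·14.1 + 25252·13.8 + 7085·17.9 = 1252847.9.
Share for A: 158888/1252847.9 = 0.12682.
n_A = 300 × 0.12682 = 38.046... → 38.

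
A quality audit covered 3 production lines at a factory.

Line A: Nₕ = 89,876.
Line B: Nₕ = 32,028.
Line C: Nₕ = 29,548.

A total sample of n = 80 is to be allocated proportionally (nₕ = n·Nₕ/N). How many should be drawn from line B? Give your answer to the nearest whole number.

Share of line B = 32028/151452 = 0.21147.
Allocate 80 × 0.21147 = 16.918... → 17.

17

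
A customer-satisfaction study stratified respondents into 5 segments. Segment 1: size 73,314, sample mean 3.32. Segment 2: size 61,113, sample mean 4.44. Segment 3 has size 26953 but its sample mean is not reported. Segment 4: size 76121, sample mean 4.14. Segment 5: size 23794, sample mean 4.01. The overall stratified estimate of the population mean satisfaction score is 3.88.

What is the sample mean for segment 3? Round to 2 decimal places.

3.28

N = 73314 + 61113 + 26953 + 76121 + 23794 = 261295.
Overall total = μ·N = 3.88·261295 = 1013824.6.
Subtract the known strata: 73314·3.32 + 61113·4.44 + 76121·4.14 + 23794·4.01 = 925299.08.
Remaining total for segment 3: 1013824.6 − 925299.08 = 88525.52.
Divide by its size: 88525.52 / 26953 = 3.2844... → 3.28.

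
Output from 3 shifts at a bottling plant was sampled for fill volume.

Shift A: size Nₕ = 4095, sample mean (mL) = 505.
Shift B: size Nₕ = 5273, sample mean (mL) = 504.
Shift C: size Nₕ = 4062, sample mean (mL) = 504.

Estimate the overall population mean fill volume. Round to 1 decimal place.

504.3

N = 13430; weights Wₕ = Nₕ/N = (0.3049, 0.3926, 0.3025).
x̄_st = Σ Wₕ·x̄ₕ = 0.3049·505 + 0.3926·504 + 0.3025·504 ≈ 504.305...
→ 504.3.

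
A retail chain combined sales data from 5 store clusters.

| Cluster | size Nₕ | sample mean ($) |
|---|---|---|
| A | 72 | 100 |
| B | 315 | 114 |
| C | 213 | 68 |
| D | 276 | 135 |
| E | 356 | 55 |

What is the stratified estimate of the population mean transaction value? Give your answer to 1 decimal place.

92.9

N = 1232; weights Wₕ = Nₕ/N = (0.0584, 0.2557, 0.1729, 0.2240, 0.2890).
x̄_st = Σ Wₕ·x̄ₕ = 0.0584·100 + 0.2557·114 + 0.1729·68 + 0.2240·135 + 0.2890·55 ≈ 92.885...
→ 92.9.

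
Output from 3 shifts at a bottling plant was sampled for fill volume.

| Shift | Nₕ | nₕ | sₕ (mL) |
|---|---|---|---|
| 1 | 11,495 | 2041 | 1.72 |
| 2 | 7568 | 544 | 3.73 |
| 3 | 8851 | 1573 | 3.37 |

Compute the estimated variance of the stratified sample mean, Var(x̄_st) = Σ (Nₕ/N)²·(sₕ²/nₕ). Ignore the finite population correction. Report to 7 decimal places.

N = 27914. Term for each stratum: Wₕ²sₕ²/nₕ.
Var(x̄_st) = 0.0002458033 + 0.0018799092 + 0.0007258913 = 0.0028516038 → 0.0028516.

0.0028516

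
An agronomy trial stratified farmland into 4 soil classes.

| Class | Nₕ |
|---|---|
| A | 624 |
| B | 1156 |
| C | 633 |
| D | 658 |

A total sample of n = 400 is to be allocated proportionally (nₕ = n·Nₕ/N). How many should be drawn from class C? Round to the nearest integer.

82

N = 624 + 1156 + 633 + 658 = 3071.
n_C = 400·633/3071 = 82.449... → 82.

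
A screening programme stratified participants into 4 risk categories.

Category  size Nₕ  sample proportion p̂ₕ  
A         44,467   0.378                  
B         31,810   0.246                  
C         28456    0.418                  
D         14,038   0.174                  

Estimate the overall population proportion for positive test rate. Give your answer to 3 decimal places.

0.328

N = 44467 + 31810 + 28456 + 14038 = 118771.
Overall proportion = Σ (Nₕ/N)·p̂ₕ.
Σ Nₕp̂ₕ = 16808.526 + 7825.26 + 11894.608 + 2442.612 = 38971.006.
38971.006 / 118771 = 0.32812... → 0.328.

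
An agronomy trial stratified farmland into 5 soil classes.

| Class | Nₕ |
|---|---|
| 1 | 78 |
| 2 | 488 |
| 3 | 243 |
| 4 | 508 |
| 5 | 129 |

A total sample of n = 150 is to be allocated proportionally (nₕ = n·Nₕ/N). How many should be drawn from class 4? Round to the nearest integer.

53

N = 78 + 488 + 243 + 508 + 129 = 1446.
n_4 = 150·508/1446 = 52.697... → 53.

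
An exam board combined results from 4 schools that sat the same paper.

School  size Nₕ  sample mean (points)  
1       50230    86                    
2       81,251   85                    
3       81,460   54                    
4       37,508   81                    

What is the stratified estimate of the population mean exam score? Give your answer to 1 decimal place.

N = 250449; weights Wₕ = Nₕ/N = (0.2006, 0.3244, 0.3253, 0.1498).
x̄_st = Σ Wₕ·x̄ₕ = 0.2006·86 + 0.3244·85 + 0.3253·54 + 0.1498·81 ≈ 74.519...
→ 74.5.

74.5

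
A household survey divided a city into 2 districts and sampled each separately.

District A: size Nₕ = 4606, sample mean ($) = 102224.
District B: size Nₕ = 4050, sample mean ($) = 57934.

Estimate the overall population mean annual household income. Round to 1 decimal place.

N = 8656; weights Wₕ = Nₕ/N = (0.5321, 0.4679).
x̄_st = Σ Wₕ·x̄ₕ = 0.5321·102224 + 0.4679·57934 ≈ 81501.438...
→ 81501.4.

81501.4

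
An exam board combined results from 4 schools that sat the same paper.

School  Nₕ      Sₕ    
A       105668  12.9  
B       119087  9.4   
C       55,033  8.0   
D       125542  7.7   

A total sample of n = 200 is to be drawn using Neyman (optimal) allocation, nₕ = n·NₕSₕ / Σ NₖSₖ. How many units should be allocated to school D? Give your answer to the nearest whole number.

50

Σ NₕSₕ = 105668·12.9 + 119087·9.4 + 55033·8.0 + 125542·7.7 = 3889472.4.
Share for D: 966673.4/3889472.4 = 0.24854.
n_D = 200 × 0.24854 = 49.707... → 50.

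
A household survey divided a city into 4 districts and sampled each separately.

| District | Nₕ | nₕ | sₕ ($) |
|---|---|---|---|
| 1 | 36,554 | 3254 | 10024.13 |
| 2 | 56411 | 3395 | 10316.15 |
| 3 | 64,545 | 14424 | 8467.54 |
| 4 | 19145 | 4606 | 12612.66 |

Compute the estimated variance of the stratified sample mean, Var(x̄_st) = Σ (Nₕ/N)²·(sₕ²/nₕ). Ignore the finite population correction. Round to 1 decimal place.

N = 176655; Wₕ = Nₕ/N.
district 1: (36554/176655)²·10024.13²/3254 = 1322.1897
district 2: (56411/176655)²·10316.15²/3395 = 3196.4745
district 3: (64545/176655)²·8467.54²/14424 = 663.5935
district 4: (19145/176655)²·12612.66²/4606 = 405.6470
Sum = 5587.9048 → 5587.9.

5587.9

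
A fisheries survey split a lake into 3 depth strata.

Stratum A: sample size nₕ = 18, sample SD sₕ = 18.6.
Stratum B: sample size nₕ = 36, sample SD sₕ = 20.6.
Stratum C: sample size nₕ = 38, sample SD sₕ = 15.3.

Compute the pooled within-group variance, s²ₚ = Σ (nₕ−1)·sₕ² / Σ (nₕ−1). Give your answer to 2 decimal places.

A: (18−1)·18.6² = 17·345.96 = 5881.32
B: (36−1)·20.6² = 35·424.36 = 14852.6
C: (38−1)·15.3² = 37·234.09 = 8661.33
Numerator = 29395.25; denominator = Σ(nₕ−1) = 89.
s²ₚ = 29395.25/89 = 330.2837... → 330.28.

330.28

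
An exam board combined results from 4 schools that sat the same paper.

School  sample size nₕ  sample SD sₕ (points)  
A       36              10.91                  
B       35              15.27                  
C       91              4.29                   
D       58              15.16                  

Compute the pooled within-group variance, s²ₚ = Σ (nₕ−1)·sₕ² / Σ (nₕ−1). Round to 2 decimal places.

124.31

Degrees of freedom: 35 + 34 + 90 + 57 = 216.
Σ(nₕ−1)sₕ² = 35·119.0281 + 34·233.1729 + 90·18.4041 + 57·229.8256 = 26850.2903.
s²ₚ = 26850.2903 / 216 = 124.3069... → 124.31.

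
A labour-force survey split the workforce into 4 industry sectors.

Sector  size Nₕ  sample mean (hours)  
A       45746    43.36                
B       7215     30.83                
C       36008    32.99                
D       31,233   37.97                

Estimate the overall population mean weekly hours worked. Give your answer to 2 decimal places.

38.10

N = 120202; weights Wₕ = Nₕ/N = (0.3806, 0.0600, 0.2996, 0.2598).
x̄_st = Σ Wₕ·x̄ₕ = 0.3806·43.36 + 0.0600·30.83 + 0.2996·32.99 + 0.2598·37.97 ≈ 38.1009...
→ 38.10.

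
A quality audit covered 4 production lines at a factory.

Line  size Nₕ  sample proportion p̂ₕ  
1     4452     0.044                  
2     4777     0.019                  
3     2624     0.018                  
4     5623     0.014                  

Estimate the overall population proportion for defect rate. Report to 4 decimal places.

0.0236

Wₕ = Nₕ/N with N = 17476: 0.2547, 0.2733, 0.1501, 0.3218.
p̂_st = 0.2547·0.044 + 0.2733·0.019 + 0.1501·0.018 + 0.3218·0.014 ≈ 0.023610... → 0.0236.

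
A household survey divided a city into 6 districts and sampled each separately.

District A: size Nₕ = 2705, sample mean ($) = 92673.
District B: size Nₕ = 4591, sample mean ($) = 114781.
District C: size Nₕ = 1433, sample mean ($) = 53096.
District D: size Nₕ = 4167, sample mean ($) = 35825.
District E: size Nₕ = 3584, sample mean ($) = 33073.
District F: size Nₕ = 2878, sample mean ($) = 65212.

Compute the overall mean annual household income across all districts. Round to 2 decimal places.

67632.15

x̄_st = (Σ Nₕx̄ₕ) / (Σ Nₕ) = (2705·92673 + 4591·114781 + 1433·53096 + 4167·35825 + 3584·33073 + 2878·65212) / 19358
= 1309223147 / 19358 = 67632.1493... → 67632.15.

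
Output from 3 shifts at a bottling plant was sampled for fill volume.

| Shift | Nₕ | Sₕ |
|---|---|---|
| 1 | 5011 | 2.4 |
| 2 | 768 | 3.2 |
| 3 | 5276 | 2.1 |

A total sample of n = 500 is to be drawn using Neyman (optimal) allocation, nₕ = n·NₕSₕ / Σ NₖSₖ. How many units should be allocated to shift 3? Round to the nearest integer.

217

Σ NₕSₕ = 5011·2.4 + 768·3.2 + 5276·2.1 = 25563.6.
Share for 3: 11079.6/25563.6 = 0.43341.
n_3 = 500 × 0.43341 = 216.707... → 217.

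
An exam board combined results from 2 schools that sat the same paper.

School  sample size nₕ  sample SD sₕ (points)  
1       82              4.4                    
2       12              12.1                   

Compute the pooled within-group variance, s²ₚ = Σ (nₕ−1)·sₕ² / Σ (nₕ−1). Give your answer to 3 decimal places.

34.551

Degrees of freedom: 81 + 11 = 92.
Σ(nₕ−1)sₕ² = 81·19.36 + 11·146.41 = 3178.67.
s²ₚ = 3178.67 / 92 = 34.55076... → 34.551.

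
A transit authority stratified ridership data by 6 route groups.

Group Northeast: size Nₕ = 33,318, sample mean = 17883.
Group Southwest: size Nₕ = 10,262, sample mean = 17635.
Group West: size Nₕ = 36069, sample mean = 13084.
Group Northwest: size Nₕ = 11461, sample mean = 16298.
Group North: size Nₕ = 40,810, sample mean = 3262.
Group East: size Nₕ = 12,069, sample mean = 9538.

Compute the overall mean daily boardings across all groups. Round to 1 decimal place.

x̄_st = (Σ Nₕx̄ₕ) / (Σ Nₕ) = (33318·17883 + 10262·17635 + 36069·13084 + 11461·16298 + 40810·3262 + 12069·9538) / 143989
= 1683750680 / 143989 = 11693.606... → 11693.6.

11693.6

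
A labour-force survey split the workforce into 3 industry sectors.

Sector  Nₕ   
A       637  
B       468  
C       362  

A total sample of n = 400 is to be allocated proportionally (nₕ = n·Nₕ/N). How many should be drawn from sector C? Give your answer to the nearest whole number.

N = 637 + 468 + 362 = 1467.
n_C = 400·362/1467 = 98.705... → 99.

99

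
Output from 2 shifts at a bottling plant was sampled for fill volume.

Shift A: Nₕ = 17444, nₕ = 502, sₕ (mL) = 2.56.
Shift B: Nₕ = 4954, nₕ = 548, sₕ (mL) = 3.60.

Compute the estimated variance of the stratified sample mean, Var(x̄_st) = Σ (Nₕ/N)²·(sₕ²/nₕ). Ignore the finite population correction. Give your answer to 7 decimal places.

0.0090756

N = 22398. Term for each stratum: Wₕ²sₕ²/nₕ.
Var(x̄_st) = 0.0079186270 + 0.0011569590 = 0.0090755860 → 0.0090756.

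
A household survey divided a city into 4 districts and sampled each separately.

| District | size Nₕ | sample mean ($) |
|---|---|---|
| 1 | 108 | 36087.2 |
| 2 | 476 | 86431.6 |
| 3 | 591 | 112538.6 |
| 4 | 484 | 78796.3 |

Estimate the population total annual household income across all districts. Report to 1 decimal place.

Estimate total by summing Nₕ·x̄ₕ over strata.
108·36087.2 + 476·86431.6 + 591·112538.6 + 484·78796.3 = 3897417.6 + 41141441.6 + 66510312.6 + 38137409.2 = 149686581.0.

149686581.0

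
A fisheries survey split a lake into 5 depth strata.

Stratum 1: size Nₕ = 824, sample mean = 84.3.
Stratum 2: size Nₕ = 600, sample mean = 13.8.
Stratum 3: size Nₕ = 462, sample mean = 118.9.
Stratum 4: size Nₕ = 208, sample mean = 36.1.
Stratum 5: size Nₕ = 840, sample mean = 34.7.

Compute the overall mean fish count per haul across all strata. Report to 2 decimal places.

57.71

x̄_st = (Σ Nₕx̄ₕ) / (Σ Nₕ) = (824·84.3 + 600·13.8 + 462·118.9 + 208·36.1 + 840·34.7) / 2934
= 169331.8 / 2934 = 57.7136... → 57.71.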